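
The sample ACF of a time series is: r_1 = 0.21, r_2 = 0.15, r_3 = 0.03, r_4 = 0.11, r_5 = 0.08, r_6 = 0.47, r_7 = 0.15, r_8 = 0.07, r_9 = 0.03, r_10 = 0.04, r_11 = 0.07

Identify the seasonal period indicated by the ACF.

6

The largest autocorrelation is r_6 = 0.47; the remaining lags stay at or below 0.21. The elevated value at lag 1 (0.21), dropping to 0.15 at lag 2, reflects decaying short-term dependence rather than seasonality.
The dominant spike at lag 6 indicates a seasonal period of 6.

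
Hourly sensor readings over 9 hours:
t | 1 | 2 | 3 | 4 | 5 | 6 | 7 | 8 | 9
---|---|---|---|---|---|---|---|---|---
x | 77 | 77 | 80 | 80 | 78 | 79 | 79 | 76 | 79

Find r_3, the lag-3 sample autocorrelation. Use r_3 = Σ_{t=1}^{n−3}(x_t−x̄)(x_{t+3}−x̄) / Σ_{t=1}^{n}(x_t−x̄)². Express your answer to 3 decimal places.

Mean x̄ = (77 + 77 + 80 + 80 + 78 + 79 + 79 + 76 + 79)/9 = 78.3333
Σ(x_t−x̄)(x_{t+3}−x̄) = (-2.2222) + (0.4444) + (1.1111) + (1.1111) + (0.7778) + (0.4444) = 1.6667
Denominator Σ(x_t−x̄)² = 16.0000
r_3 = 1.6667 / 16.0000 = 0.104

0.104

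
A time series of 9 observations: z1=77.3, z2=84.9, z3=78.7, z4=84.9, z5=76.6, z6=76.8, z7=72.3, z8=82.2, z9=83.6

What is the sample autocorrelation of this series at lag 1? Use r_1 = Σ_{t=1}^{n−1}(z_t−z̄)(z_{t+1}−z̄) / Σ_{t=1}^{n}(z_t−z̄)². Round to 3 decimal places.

Mean z̄ = (77.3 + 84.9 + 78.7 + 84.9 + 76.6 + 76.8 + 72.3 + 82.2 + 83.6)/9 = 79.7000
Numerator Σ_{t=1}^{8}(z_t−z̄)(z_{t+1}−z̄) = -17.3000
Denominator Σ(z_t−z̄)² = 155.0800
r_1 = -17.3000 / 155.0800 = -0.112

-0.112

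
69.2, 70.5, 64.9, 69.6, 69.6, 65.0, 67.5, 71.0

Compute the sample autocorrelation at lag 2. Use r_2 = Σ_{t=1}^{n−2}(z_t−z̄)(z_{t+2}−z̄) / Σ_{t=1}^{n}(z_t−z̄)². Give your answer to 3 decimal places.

Mean z̄ = (69.2 + 70.5 + 64.9 + 69.6 + 69.6 + 65.0 + 67.5 + 71.0)/8 = 68.4125
Σ(z_t−z̄)(z_{t+2}−z̄) = (-2.7661) + (2.4789) + (-4.1711) + (-4.0523) + (-1.0836) + (-8.8298) = -18.4241
Denominator Σ(z_t−z̄)² = 39.3088
r_2 = -18.4241 / 39.3088 = -0.469

-0.469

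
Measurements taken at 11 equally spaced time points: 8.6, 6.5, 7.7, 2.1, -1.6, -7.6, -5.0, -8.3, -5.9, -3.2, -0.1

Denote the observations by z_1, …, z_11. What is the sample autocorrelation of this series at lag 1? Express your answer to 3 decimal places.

Mean z̄ = (8.6 + 6.5 + 7.7 + 2.1 − 1.6 − 7.6 − 5.0 − 8.3 − 5.9 − 3.2 − 0.1)/11 = -0.6182
Numerator Σ_{t=1}^{10}(z_t−z̄)(z_{t+1}−z̄) = 268.7497
Denominator Σ(z_t−z̄)² = 374.9764
r_1 = 268.7497 / 374.9764 = 0.717

0.717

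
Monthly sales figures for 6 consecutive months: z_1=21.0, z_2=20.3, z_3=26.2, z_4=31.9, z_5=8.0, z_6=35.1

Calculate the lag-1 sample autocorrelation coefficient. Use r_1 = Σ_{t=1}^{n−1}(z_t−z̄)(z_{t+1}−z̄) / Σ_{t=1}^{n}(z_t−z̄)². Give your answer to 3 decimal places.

Mean z̄ = (21.0 + 20.3 + 26.2 + 31.9 + 8.0 + 35.1)/6 = 23.7500
Deviations from mean: -2.7500, -3.4500, 2.4500, 8.1500, -15.7500, 11.3500
Numerator Σ_{t=1}^{5}(z_t−z̄)(z_{t+1}−z̄) = -286.1225
Denominator Σ(z_t−z̄)² = 468.7750
r_1 = -286.1225 / 468.7750 = -0.610

-0.610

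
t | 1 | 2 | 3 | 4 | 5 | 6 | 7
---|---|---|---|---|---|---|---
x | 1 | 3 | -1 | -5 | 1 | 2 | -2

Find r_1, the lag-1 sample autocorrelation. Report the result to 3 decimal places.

-0.045

Mean x̄ = (1 + 3 − 1 − 5 + 1 + 2 − 2)/7 = -0.1429
Numerator Σ_{t=1}^{6}(x_t−x̄)(x_{t+1}−x̄) = -2.0204
Denominator Σ(x_t−x̄)² = 44.8571
r_1 = -2.0204 / 44.8571 = -0.045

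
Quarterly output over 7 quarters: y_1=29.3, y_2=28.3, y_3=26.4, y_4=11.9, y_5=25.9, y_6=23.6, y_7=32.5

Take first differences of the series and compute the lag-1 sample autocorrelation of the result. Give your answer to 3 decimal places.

-0.454

First differences Δy: -1.0, -1.9, -14.5, 14.0, -2.3, 8.9
Mean of differences = 0.5333
Numerator Σ(Δy_t−Δȳ)(Δy_{t+1}−Δȳ) = -223.9978
Denominator Σ(Δy_t−Δȳ)² = 493.6533
r_1(Δy) = -223.9978 / 493.6533 = -0.454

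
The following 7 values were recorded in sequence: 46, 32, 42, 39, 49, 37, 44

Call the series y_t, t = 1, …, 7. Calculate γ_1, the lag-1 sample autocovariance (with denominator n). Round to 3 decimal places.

Mean ȳ = (46 + 32 + 42 + 39 + 49 + 37 + 44)/7 = 41.2857
Σ_{t=1}^{6}(y_t−ȳ)(y_{t+1}−ȳ) = -114.3673
γ_1 = -114.3673 / 7 = -16.338

-16.338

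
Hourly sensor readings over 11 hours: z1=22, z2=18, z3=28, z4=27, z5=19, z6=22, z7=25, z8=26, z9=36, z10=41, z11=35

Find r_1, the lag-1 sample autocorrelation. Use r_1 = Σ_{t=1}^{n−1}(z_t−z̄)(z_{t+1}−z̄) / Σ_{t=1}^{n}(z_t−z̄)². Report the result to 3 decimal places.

0.586

Mean z̄ = (22 + 18 + 28 + 27 + 19 + 22 + 25 + 26 + 36 + 41 + 35)/11 = 27.1818
Numerator Σ_{t=1}^{10}(z_t−z̄)(z_{t+1}−z̄) = 317.1488
Denominator Σ(z_t−z̄)² = 541.6364
r_1 = 317.1488 / 541.6364 = 0.586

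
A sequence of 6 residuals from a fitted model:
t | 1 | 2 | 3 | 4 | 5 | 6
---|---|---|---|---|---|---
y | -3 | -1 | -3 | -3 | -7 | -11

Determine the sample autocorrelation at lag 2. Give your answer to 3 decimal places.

Mean ȳ = (-3 − 1 − 3 − 3 − 7 − 11)/6 = -4.6667
Deviations from mean: 1.6667, 3.6667, 1.6667, 1.6667, -2.3333, -6.3333
Numerator Σ_{t=1}^{4}(y_t−ȳ)(y_{t+2}−ȳ) = -5.5556
Denominator Σ(y_t−ȳ)² = 67.3333
r_2 = -5.5556 / 67.3333 = -0.083

-0.083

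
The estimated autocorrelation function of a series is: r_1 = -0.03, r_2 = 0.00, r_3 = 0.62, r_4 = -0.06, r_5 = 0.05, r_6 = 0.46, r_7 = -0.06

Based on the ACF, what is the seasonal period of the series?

The largest autocorrelation is r_3 = 0.62, with a weaker echo at lag 6 (0.46); the remaining lags stay at or below 0.05.
The dominant spike at lag 3 indicates a seasonal period of 3.

3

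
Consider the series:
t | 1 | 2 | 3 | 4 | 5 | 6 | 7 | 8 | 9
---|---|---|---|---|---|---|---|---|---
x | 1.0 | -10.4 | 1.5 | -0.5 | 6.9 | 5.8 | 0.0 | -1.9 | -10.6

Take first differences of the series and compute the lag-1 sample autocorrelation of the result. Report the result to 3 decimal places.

-0.323

First differences Δx: -11.4, 11.9, -2.0, 7.4, -1.1, -5.8, -1.9, -8.7
Mean of differences = -1.4500
Numerator Σ(Δx_t−Δx̄)(Δx_{t+1}−Δx̄) = -138.2475
Denominator Σ(Δx_t−Δx̄)² = 427.6600
r_1(Δx) = -138.2475 / 427.6600 = -0.323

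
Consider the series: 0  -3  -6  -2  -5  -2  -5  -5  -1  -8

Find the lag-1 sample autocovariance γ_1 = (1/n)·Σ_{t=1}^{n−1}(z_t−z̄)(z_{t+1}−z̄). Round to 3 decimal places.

-2.299

Mean z̄ = (0 − 3 − 6 − 2 − 5 − 2 − 5 − 5 − 1 − 8)/10 = -3.7000
Σ_{t=1}^{9}(z_t−z̄)(z_{t+1}−z̄) = -22.9900
γ_1 = -22.9900 / 10 = -2.299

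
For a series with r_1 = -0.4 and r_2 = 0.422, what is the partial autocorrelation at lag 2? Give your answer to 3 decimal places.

0.312

φ_{22} = (r_2 − r_1²) / (1 − r_1²)
r_1² = (-0.4)² = 0.16
Numerator = 0.422 − 0.1600 = 0.2620; denominator = 1 − 0.1600 = 0.8400
φ_{22} = 0.2620 / 0.8400 = 0.312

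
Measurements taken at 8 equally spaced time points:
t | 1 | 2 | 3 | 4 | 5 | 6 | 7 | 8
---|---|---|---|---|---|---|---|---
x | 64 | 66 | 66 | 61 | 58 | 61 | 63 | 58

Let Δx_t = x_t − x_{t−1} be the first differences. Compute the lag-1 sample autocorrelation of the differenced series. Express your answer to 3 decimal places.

-0.018

First differences Δx: 2, 0, -5, -3, 3, 2, -5
Mean of differences = -0.8571
Numerator Σ(Δx_t−Δx̄)(Δx_{t+1}−Δx̄) = -1.3061
Denominator Σ(Δx_t−Δx̄)² = 70.8571
r_1(Δx) = -1.3061 / 70.8571 = -0.018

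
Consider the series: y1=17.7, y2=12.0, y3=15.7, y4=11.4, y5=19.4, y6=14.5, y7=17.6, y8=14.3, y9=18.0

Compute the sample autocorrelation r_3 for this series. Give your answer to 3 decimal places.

-0.621

Mean ȳ = (17.7 + 12.0 + 15.7 + 11.4 + 19.4 + 14.5 + 17.6 + 14.3 + 18.0)/9 = 15.6222
Numerator Σ_{t=1}^{6}(y_t−ȳ)(y_{t+3}−ȳ) = -38.5581
Denominator Σ(y_t−ȳ)² = 62.1156
r_3 = -38.5581 / 62.1156 = -0.621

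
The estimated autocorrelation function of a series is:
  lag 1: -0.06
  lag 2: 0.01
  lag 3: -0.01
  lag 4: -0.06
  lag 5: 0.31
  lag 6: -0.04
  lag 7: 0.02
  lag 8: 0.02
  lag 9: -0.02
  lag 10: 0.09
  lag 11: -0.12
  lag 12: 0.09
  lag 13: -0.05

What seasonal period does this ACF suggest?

5

The largest autocorrelation is r_5 = 0.31; the remaining lags stay at or below 0.09.
The dominant spike at lag 5 indicates a seasonal period of 5.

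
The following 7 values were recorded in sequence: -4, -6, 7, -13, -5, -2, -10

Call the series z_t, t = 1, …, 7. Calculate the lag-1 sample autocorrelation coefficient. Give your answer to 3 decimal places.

Mean z̄ = (-4 − 6 + 7 − 13 − 5 − 2 − 10)/7 = -4.7143
Deviations from mean: 0.7143, -1.2857, 11.7143, -8.2857, -0.2857, 2.7143, -5.2857
Numerator Σ_{t=1}^{6}(z_t−z̄)(z_{t+1}−z̄) = -125.7959
Denominator Σ(z_t−z̄)² = 243.4286
r_1 = -125.7959 / 243.4286 = -0.517

-0.517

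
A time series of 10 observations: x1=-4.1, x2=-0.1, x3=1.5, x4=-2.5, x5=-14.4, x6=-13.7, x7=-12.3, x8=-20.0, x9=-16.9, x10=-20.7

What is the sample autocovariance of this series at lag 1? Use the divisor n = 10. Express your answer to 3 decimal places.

41.654

Mean x̄ = (-4.1 − 0.1 + 1.5 − 2.5 − 14.4 − 13.7 − 12.3 − 20.0 − 16.9 − 20.7)/10 = -10.3200
Σ_{t=1}^{9}(x_t−x̄)(x_{t+1}−x̄) = 416.5396
γ_1 = 416.5396 / 10 = 41.654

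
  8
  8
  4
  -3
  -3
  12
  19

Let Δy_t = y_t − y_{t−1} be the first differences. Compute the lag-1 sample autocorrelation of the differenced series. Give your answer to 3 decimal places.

First differences Δy: 0, -4, -7, 0, 15, 7
Mean of differences = 1.8333
Numerator Σ(Δy_t−Δȳ)(Δy_{t+1}−Δȳ) = 122.3056
Denominator Σ(Δy_t−Δȳ)² = 318.8333
r_1(Δy) = 122.3056 / 318.8333 = 0.384

0.384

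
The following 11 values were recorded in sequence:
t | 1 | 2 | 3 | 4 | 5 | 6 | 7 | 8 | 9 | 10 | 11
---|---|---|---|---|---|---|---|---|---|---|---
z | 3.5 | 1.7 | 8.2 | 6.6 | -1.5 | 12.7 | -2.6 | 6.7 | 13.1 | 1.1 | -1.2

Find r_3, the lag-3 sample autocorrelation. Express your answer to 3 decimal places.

0.326

Mean z̄ = (3.5 + 1.7 + 8.2 + 6.6 − 1.5 + 12.7 − 2.6 + 6.7 + 13.1 + 1.1 − 1.2)/11 = 4.3909
Numerator Σ_{t=1}^{8}(z_t−z̄)(z_{t+3}−z̄) = 98.9488
Denominator Σ(z_t−z̄)² = 303.3091
r_3 = 98.9488 / 303.3091 = 0.326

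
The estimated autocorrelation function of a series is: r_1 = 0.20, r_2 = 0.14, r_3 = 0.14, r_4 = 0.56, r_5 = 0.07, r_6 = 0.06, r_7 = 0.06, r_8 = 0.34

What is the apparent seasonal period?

The largest autocorrelation is r_4 = 0.56, with a weaker echo at lag 8 (0.34); the remaining lags stay at or below 0.20. The elevated value at lag 1 (0.20), dropping to 0.14 at lag 2, reflects decaying short-term dependence rather than seasonality.
The dominant spike at lag 4 indicates a seasonal period of 4.

4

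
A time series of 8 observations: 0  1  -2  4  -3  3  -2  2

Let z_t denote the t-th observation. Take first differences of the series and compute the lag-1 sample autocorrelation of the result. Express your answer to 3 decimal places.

-0.900

First differences Δz: 1, -3, 6, -7, 6, -5, 4
Mean of differences = 0.2857
Numerator Σ(Δz_t−Δz̄)(Δz_{t+1}−Δz̄) = -154.2245
Denominator Σ(Δz_t−Δz̄)² = 171.4286
r_1(Δz) = -154.2245 / 171.4286 = -0.900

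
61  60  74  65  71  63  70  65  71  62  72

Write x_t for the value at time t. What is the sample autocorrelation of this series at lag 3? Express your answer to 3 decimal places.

Mean x̄ = (61 + 60 + 74 + 65 + 71 + 63 + 70 + 65 + 71 + 62 + 72)/11 = 66.7273
Numerator Σ_{t=1}^{8}(x_t−x̄)(x_{t+3}−x̄) = -99.4959
Denominator Σ(x_t−x̄)² = 248.1818
r_3 = -99.4959 / 248.1818 = -0.401

-0.401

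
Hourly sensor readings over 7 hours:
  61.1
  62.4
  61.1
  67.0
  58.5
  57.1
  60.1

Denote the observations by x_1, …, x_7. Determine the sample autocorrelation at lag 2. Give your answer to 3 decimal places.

Mean x̄ = (61.1 + 62.4 + 61.1 + 67.0 + 58.5 + 57.1 + 60.1)/7 = 61.0429
Deviations from mean: 0.0571, 1.3571, 0.0571, 5.9571, -2.5429, -3.9429, -0.9429
Σ(x_t−x̄)(x_{t+2}−x̄) = (0.0033) + (8.0847) + (-0.1453) + (-23.4882) + (2.3976) = -13.1480
Denominator Σ(x_t−x̄)² = 60.2371
r_2 = -13.1480 / 60.2371 = -0.218

-0.218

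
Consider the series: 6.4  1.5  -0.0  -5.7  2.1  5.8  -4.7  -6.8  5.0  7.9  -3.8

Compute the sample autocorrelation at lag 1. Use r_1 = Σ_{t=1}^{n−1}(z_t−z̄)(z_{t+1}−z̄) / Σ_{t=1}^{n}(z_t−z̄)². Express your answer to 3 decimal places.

Mean z̄ = (6.4 + 1.5 − 0.0 − 5.7 + 2.1 + 5.8 − 4.7 − 6.8 + 5.0 + 7.9 − 3.8)/11 = 0.7000
Numerator Σ_{t=1}^{10}(z_t−z̄)(z_{t+1}−z̄) = -14.0700
Denominator Σ(z_t−z̄)² = 278.5400
r_1 = -14.0700 / 278.5400 = -0.051

-0.051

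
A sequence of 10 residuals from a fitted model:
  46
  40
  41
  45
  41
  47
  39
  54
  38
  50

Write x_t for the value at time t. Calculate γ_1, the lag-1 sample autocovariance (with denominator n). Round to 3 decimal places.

-17.131

Mean x̄ = (46 + 40 + 41 + 45 + 41 + 47 + 39 + 54 + 38 + 50)/10 = 44.1000
Σ_{t=1}^{9}(x_t−x̄)(x_{t+1}−x̄) = -171.3100
γ_1 = -171.3100 / 10 = -17.131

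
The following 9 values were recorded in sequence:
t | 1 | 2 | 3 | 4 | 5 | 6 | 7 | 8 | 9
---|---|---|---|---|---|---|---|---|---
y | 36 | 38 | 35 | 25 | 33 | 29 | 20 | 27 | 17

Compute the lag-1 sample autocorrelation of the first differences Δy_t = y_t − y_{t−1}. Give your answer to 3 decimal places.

-0.574

First differences Δy: 2, -3, -10, 8, -4, -9, 7, -10
Mean of differences = -2.3750
Numerator Σ(Δy_t−Δȳ)(Δy_{t+1}−Δȳ) = -216.7656
Denominator Σ(Δy_t−Δȳ)² = 377.8750
r_1(Δy) = -216.7656 / 377.8750 = -0.574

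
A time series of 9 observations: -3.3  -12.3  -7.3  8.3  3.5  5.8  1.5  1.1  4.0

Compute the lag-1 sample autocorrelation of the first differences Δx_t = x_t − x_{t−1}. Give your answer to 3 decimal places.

First differences Δx: -9.0, 5.0, 15.6, -4.8, 2.3, -4.3, -0.4, 2.9
Mean of differences = 0.9125
Numerator Σ(Δx_t−Δx̄)(Δx_{t+1}−Δx̄) = -75.3102
Denominator Σ(Δx_t−Δx̄)² = 398.0888
r_1(Δx) = -75.3102 / 398.0888 = -0.189

-0.189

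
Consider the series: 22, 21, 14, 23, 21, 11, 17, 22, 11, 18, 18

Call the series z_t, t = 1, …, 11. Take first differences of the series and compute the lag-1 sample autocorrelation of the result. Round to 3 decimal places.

-0.468

First differences Δz: -1, -7, 9, -2, -10, 6, 5, -11, 7, 0
Mean of differences = -0.4000
Numerator Σ(Δz_t−Δz̄)(Δz_{t+1}−Δz̄) = -217.3600
Denominator Σ(Δz_t−Δz̄)² = 464.4000
r_1(Δz) = -217.3600 / 464.4000 = -0.468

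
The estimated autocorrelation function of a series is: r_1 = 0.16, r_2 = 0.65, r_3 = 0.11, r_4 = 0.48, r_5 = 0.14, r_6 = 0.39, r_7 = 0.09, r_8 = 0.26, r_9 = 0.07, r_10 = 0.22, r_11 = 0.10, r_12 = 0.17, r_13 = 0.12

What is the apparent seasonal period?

2

The largest autocorrelation is r_2 = 0.65, with weaker echoes at lags 4 (0.48), 6 (0.39), 8 (0.26), 10 (0.22) and 12 (0.17); the remaining lags stay at or below 0.16.
The dominant spike at lag 2 indicates a seasonal period of 2.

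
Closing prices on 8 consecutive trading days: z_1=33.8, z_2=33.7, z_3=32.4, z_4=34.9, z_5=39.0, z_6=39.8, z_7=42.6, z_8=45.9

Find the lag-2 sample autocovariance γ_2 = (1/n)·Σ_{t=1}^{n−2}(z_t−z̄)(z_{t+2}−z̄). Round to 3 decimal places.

Mean z̄ = (33.8 + 33.7 + 32.4 + 34.9 + 39.0 + 39.8 + 42.6 + 45.9)/8 = 37.7625
Deviations: -3.9625, -4.0625, -5.3625, -2.8625, 1.2375, 2.0375, 4.8375, 8.1375
Σ_{t=1}^{6}(z_t−z̄)(z_{t+2}−z̄) = 42.9759
γ_2 = 42.9759 / 8 = 5.372

5.372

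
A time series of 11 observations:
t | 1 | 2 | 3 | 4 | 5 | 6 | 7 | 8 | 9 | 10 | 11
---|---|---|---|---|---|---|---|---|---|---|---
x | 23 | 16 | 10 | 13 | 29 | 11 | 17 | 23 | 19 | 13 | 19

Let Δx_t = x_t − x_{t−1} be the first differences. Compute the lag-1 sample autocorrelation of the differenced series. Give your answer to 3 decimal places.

-0.391

First differences Δx: -7, -6, 3, 16, -18, 6, 6, -4, -6, 6
Mean of differences = -0.4000
Numerator Σ(Δx_t−Δx̄)(Δx_{t+1}−Δx̄) = -325.3600
Denominator Σ(Δx_t−Δx̄)² = 832.4000
r_1(Δx) = -325.3600 / 832.4000 = -0.391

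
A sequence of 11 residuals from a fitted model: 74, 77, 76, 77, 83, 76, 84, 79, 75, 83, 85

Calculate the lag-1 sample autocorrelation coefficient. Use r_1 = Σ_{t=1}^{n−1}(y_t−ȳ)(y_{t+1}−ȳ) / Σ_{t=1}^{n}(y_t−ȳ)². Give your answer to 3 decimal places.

-0.031

Mean ȳ = (74 + 77 + 76 + 77 + 83 + 76 + 84 + 79 + 75 + 83 + 85)/11 = 79.0000
Numerator Σ_{t=1}^{10}(y_t−ȳ)(y_{t+1}−ȳ) = -5.0000
Denominator Σ(y_t−ȳ)² = 160.0000
r_1 = -5.0000 / 160.0000 = -0.031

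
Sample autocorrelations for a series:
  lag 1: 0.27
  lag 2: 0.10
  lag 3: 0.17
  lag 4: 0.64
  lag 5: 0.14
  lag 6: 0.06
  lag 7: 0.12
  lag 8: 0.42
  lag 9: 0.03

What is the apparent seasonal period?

4

The largest autocorrelation is r_4 = 0.64, with a weaker echo at lag 8 (0.42); the remaining lags stay at or below 0.27. The elevated value at lag 1 (0.27), dropping to 0.10 at lag 2, reflects decaying short-term dependence rather than seasonality.
The dominant spike at lag 4 indicates a seasonal period of 4.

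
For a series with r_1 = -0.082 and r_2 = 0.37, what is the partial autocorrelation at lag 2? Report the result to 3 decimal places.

φ_{22} = (r_2 − r_1²) / (1 − r_1²)
r_1² = (-0.082)² = 0.006724
Numerator = 0.37 − 0.0067 = 0.3633; denominator = 1 − 0.0067 = 0.9933
φ_{22} = 0.3633 / 0.9933 = 0.366

0.366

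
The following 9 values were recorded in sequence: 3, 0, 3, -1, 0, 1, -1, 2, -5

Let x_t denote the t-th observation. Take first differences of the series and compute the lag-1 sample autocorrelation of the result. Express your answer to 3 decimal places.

First differences Δx: -3, 3, -4, 1, 1, -2, 3, -7
Mean of differences = -1.0000
Numerator Σ(Δx_t−Δx̄)(Δx_{t+1}−Δx̄) = -52.0000
Denominator Σ(Δx_t−Δx̄)² = 90.0000
r_1(Δx) = -52.0000 / 90.0000 = -0.578

-0.578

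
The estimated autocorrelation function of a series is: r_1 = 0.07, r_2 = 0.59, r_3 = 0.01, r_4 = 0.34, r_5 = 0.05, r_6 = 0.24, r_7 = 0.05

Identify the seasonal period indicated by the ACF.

The largest autocorrelation is r_2 = 0.59, with weaker echoes at lags 4 (0.34) and 6 (0.24); the remaining lags stay at or below 0.07.
The dominant spike at lag 2 indicates a seasonal period of 2.

2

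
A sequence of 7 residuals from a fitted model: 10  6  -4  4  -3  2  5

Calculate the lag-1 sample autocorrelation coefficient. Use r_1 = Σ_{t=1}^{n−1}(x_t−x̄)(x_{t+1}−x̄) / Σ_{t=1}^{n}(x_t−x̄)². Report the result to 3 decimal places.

-0.070

Mean x̄ = (10 + 6 − 4 + 4 − 3 + 2 + 5)/7 = 2.8571
Deviations from mean: 7.1429, 3.1429, -6.8571, 1.1429, -5.8571, -0.8571, 2.1429
Σ(x_t−x̄)(x_{t+1}−x̄) = (22.4490) + (-21.5510) + (-7.8367) + (-6.6939) + (5.0204) + (-1.8367) = -10.4490
Denominator Σ(x_t−x̄)² = 148.8571
r_1 = -10.4490 / 148.8571 = -0.070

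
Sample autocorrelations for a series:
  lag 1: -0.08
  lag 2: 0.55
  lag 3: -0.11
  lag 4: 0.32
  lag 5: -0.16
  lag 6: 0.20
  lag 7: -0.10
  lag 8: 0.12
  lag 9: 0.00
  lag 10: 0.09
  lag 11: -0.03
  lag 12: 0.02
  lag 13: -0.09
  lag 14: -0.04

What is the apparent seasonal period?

2

The largest autocorrelation is r_2 = 0.55, with weaker echoes at lags 4 (0.32) and 6 (0.20); the remaining lags stay at or below 0.12.
The dominant spike at lag 2 indicates a seasonal period of 2.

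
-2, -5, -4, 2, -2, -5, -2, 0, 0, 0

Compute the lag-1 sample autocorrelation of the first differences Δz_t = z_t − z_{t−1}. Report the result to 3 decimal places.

First differences Δz: -3, 1, 6, -4, -3, 3, 2, 0, 0
Mean of differences = 0.2222
Numerator Σ(Δz_t−Δz̄)(Δz_{t+1}−Δz̄) = -13.1605
Denominator Σ(Δz_t−Δz̄)² = 83.5556
r_1(Δz) = -13.1605 / 83.5556 = -0.158

-0.158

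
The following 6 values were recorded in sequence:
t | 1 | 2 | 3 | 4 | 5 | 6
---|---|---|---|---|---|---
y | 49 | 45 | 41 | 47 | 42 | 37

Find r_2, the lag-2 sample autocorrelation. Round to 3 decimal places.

Mean ȳ = (49 + 45 + 41 + 47 + 42 + 37)/6 = 43.5000
Σ(y_t−ȳ)(y_{t+2}−ȳ) = (-13.7500) + (5.2500) + (3.7500) + (-22.7500) = -27.5000
Denominator Σ(y_t−ȳ)² = 95.5000
r_2 = -27.5000 / 95.5000 = -0.288

-0.288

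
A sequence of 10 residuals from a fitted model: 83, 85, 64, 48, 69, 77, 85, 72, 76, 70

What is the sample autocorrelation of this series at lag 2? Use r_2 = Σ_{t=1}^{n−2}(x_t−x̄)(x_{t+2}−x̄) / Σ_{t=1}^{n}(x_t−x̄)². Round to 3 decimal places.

-0.410

Mean x̄ = (83 + 85 + 64 + 48 + 69 + 77 + 85 + 72 + 76 + 70)/10 = 72.9000
Numerator Σ_{t=1}^{8}(x_t−x̄)(x_{t+2}−x̄) = -469.3200
Denominator Σ(x_t−x̄)² = 1144.9000
r_2 = -469.3200 / 1144.9000 = -0.410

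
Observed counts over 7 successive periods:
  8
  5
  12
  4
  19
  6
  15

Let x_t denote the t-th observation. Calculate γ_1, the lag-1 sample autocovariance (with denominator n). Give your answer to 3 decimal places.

Mean x̄ = (8 + 5 + 12 + 4 + 19 + 6 + 15)/7 = 9.8571
Deviations: -1.8571, -4.8571, 2.1429, -5.8571, 9.1429, -3.8571, 5.1429
Σ_{t=1}^{6}(x_t−x̄)(x_{t+1}−x̄) = -122.5918
γ_1 = -122.5918 / 7 = -17.513

-17.513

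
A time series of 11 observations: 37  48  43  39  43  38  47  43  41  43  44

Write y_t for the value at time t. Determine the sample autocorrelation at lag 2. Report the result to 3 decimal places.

Mean ȳ = (37 + 48 + 43 + 39 + 43 + 38 + 47 + 43 + 41 + 43 + 44)/11 = 42.3636
Numerator Σ_{t=1}^{9}(y_t−ȳ)(y_{t+2}−ȳ) = -15.2645
Denominator Σ(y_t−ȳ)² = 118.5455
r_2 = -15.2645 / 118.5455 = -0.129

-0.129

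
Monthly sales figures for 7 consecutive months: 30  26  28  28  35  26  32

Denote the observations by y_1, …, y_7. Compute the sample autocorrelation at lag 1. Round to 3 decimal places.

-0.482

Mean ȳ = (30 + 26 + 28 + 28 + 35 + 26 + 32)/7 = 29.2857
Deviations from mean: 0.7143, -3.2857, -1.2857, -1.2857, 5.7143, -3.2857, 2.7143
Numerator Σ_{t=1}^{6}(y_t−ȳ)(y_{t+1}−ȳ) = -31.5102
Denominator Σ(y_t−ȳ)² = 65.4286
r_1 = -31.5102 / 65.4286 = -0.482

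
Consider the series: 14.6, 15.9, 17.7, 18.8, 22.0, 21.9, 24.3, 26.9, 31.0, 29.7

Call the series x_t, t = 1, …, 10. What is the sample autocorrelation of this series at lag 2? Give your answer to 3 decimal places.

0.378

Mean x̄ = (14.6 + 15.9 + 17.7 + 18.8 + 22.0 + 21.9 + 24.3 + 26.9 + 31.0 + 29.7)/10 = 22.2800
Numerator Σ_{t=1}^{8}(x_t−x̄)(x_{t+2}−x̄) = 109.5552
Denominator Σ(x_t−x̄)² = 289.5160
r_2 = 109.5552 / 289.5160 = 0.378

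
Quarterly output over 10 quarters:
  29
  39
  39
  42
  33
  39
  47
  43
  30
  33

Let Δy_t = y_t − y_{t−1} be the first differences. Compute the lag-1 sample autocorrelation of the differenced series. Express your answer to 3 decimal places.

-0.100

First differences Δy: 10, 0, 3, -9, 6, 8, -4, -13, 3
Mean of differences = 0.4444
Numerator Σ(Δy_t−Δȳ)(Δy_{t+1}−Δȳ) = -48.1975
Denominator Σ(Δy_t−Δȳ)² = 482.2222
r_1(Δy) = -48.1975 / 482.2222 = -0.100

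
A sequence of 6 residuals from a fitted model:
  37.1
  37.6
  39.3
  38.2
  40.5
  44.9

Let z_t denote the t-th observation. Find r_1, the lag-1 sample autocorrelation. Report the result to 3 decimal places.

0.231

Mean z̄ = (37.1 + 37.6 + 39.3 + 38.2 + 40.5 + 44.9)/6 = 39.6000
Deviations from mean: -2.5000, -2.0000, -0.3000, -1.4000, 0.9000, 5.3000
Numerator Σ_{t=1}^{5}(z_t−z̄)(z_{t+1}−z̄) = 9.5300
Denominator Σ(z_t−z̄)² = 41.2000
r_1 = 9.5300 / 41.2000 = 0.231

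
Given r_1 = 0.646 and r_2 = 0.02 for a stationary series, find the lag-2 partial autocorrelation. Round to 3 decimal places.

φ_{22} = (r_2 − r_1²) / (1 − r_1²)
r_1² = (0.646)² = 0.417316
Numerator = 0.02 − 0.4173 = -0.3973; denominator = 1 − 0.4173 = 0.5827
φ_{22} = -0.3973 / 0.5827 = -0.682

-0.682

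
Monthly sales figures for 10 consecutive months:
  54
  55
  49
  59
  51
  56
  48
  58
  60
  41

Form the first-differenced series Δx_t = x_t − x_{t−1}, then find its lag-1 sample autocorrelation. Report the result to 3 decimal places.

-0.433

First differences Δx: 1, -6, 10, -8, 5, -8, 10, 2, -19
Mean of differences = -1.4444
Numerator Σ(Δx_t−Δx̄)(Δx_{t+1}−Δx̄) = -318.8642
Denominator Σ(Δx_t−Δx̄)² = 736.2222
r_1(Δx) = -318.8642 / 736.2222 = -0.433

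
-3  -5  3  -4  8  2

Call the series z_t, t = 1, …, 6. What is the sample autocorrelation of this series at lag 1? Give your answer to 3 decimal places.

-0.224

Mean z̄ = (-3 − 5 + 3 − 4 + 8 + 2)/6 = 0.1667
Deviations from mean: -3.1667, -5.1667, 2.8333, -4.1667, 7.8333, 1.8333
Numerator Σ_{t=1}^{5}(z_t−z̄)(z_{t+1}−z̄) = -28.3611
Denominator Σ(z_t−z̄)² = 126.8333
r_1 = -28.3611 / 126.8333 = -0.224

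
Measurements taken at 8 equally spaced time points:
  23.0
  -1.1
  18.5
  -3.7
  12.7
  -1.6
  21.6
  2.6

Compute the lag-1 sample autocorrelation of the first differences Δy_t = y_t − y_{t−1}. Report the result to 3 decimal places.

-0.801

First differences Δy: -24.1, 19.6, -22.2, 16.4, -14.3, 23.2, -19.0
Mean of differences = -2.9143
Numerator Σ(Δy_t−Δȳ)(Δy_{t+1}−Δȳ) = -2220.9788
Denominator Σ(Δy_t−Δȳ)² = 2771.0486
r_1(Δy) = -2220.9788 / 2771.0486 = -0.801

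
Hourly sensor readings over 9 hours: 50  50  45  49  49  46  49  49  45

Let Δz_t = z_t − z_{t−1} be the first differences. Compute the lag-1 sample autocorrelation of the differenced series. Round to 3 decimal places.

First differences Δz: 0, -5, 4, 0, -3, 3, 0, -4
Mean of differences = -0.6250
Numerator Σ(Δz_t−Δz̄)(Δz_{t+1}−Δz̄) = -30.0156
Denominator Σ(Δz_t−Δz̄)² = 71.8750
r_1(Δz) = -30.0156 / 71.8750 = -0.418

-0.418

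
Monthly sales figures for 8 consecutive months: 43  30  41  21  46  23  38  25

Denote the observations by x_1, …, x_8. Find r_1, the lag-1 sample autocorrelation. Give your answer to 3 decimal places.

Mean x̄ = (43 + 30 + 41 + 21 + 46 + 23 + 38 + 25)/8 = 33.3750
Deviations from mean: 9.6250, -3.3750, 7.6250, -12.3750, 12.6250, -10.3750, 4.6250, -8.3750
Numerator Σ_{t=1}^{7}(x_t−x̄)(x_{t+1}−x̄) = -526.5156
Denominator Σ(x_t−x̄)² = 673.8750
r_1 = -526.5156 / 673.8750 = -0.781

-0.781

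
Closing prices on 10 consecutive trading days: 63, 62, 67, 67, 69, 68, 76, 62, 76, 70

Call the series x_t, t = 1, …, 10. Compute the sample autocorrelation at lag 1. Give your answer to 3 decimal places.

-0.190

Mean x̄ = (63 + 62 + 67 + 67 + 69 + 68 + 76 + 62 + 76 + 70)/10 = 68.0000
Numerator Σ_{t=1}^{9}(x_t−x̄)(x_{t+1}−x̄) = -44.0000
Denominator Σ(x_t−x̄)² = 232.0000
r_1 = -44.0000 / 232.0000 = -0.190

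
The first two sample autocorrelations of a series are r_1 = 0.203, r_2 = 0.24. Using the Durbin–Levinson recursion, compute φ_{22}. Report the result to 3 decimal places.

0.207

φ_{22} = (r_2 − r_1²) / (1 − r_1²)
r_1² = (0.203)² = 0.041209
Numerator = 0.24 − 0.0412 = 0.1988; denominator = 1 − 0.0412 = 0.9588
φ_{22} = 0.1988 / 0.9588 = 0.207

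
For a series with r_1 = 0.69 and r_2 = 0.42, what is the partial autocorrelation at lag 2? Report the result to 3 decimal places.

-0.107

φ_{22} = (r_2 − r_1²) / (1 − r_1²)
r_1² = (0.69)² = 0.4761
Numerator = 0.42 − 0.4761 = -0.0561; denominator = 1 − 0.4761 = 0.5239
φ_{22} = -0.0561 / 0.5239 = -0.107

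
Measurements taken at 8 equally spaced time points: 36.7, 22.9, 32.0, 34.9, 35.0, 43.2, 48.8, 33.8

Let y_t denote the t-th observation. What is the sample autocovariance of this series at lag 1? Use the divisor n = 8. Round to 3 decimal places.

Mean ȳ = (36.7 + 22.9 + 32.0 + 34.9 + 35.0 + 43.2 + 48.8 + 33.8)/8 = 35.9125
Deviations: 0.7875, -13.0125, -3.9125, -1.0125, -0.9125, 7.2875, 12.8875, -2.1125
Σ_{t=1}^{7}(y_t−ȳ)(y_{t+1}−ȳ) = 105.5923
γ_1 = 105.5923 / 8 = 13.199

13.199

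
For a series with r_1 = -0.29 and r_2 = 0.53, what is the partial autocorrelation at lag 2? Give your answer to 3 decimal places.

0.487

φ_{22} = (r_2 − r_1²) / (1 − r_1²)
r_1² = (-0.29)² = 0.0841
Numerator = 0.53 − 0.0841 = 0.4459; denominator = 1 − 0.0841 = 0.9159
φ_{22} = 0.4459 / 0.9159 = 0.487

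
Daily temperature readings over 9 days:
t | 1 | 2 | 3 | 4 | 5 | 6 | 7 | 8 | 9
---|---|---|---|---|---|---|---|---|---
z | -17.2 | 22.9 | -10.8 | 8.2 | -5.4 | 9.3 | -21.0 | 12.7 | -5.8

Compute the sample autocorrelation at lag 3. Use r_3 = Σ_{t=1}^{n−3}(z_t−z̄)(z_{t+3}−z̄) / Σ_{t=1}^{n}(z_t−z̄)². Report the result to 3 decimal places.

-0.373

Mean z̄ = (-17.2 + 22.9 − 10.8 + 8.2 − 5.4 + 9.3 − 21.0 + 12.7 − 5.8)/9 = -0.7889
Σ(z_t−z̄)(z_{t+3}−z̄) = (-147.5177) + (-109.2321) + (-101.0010) + (-181.6754) + (-62.1988) + (-50.5565) = -652.1815
Denominator Σ(z_t−z̄)² = 1750.1089
r_3 = -652.1815 / 1750.1089 = -0.373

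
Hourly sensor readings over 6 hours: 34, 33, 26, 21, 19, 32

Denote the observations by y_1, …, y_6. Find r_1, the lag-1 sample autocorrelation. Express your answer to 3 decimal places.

0.259

Mean ȳ = (34 + 33 + 26 + 21 + 19 + 32)/6 = 27.5000
Σ(y_t−ȳ)(y_{t+1}−ȳ) = (35.7500) + (-8.2500) + (9.7500) + (55.2500) + (-38.2500) = 54.2500
Denominator Σ(y_t−ȳ)² = 209.5000
r_1 = 54.2500 / 209.5000 = 0.259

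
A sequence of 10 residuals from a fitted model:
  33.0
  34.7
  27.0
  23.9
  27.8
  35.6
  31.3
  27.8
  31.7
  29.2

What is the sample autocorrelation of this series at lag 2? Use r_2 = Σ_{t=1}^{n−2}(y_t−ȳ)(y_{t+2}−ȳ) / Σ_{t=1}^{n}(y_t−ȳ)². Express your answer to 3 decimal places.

Mean ȳ = (33.0 + 34.7 + 27.0 + 23.9 + 27.8 + 35.6 + 31.3 + 27.8 + 31.7 + 29.2)/10 = 30.2000
Numerator Σ_{t=1}^{8}(y_t−ȳ)(y_{t+2}−ȳ) = -75.2000
Denominator Σ(y_t−ȳ)² = 123.1600
r_2 = -75.2000 / 123.1600 = -0.611

-0.611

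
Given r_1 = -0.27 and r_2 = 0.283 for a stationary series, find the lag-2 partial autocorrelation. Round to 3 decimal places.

0.227

φ_{22} = (r_2 − r_1²) / (1 − r_1²)
r_1² = (-0.27)² = 0.0729
Numerator = 0.283 − 0.0729 = 0.2101; denominator = 1 − 0.0729 = 0.9271
φ_{22} = 0.2101 / 0.9271 = 0.227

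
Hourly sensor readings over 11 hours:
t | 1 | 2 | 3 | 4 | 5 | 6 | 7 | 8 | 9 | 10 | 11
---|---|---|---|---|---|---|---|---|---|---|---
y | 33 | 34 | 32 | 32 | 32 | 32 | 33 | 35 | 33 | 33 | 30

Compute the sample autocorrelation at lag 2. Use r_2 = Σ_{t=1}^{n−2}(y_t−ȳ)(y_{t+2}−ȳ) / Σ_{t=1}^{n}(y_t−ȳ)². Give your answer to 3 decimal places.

-0.120

Mean ȳ = (33 + 34 + 32 + 32 + 32 + 32 + 33 + 35 + 33 + 33 + 30)/11 = 32.6364
Numerator Σ_{t=1}^{9}(y_t−ȳ)(y_{t+2}−ȳ) = -1.9917
Denominator Σ(y_t−ȳ)² = 16.5455
r_2 = -1.9917 / 16.5455 = -0.120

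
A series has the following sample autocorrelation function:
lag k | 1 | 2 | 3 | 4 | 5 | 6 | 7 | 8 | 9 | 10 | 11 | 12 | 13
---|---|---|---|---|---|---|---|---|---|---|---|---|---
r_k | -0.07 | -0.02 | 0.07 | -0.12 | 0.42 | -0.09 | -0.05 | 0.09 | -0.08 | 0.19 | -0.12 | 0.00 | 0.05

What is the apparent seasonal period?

The largest autocorrelation is r_5 = 0.42, with a weaker echo at lag 10 (0.19); the remaining lags stay at or below 0.09.
The dominant spike at lag 5 indicates a seasonal period of 5.

5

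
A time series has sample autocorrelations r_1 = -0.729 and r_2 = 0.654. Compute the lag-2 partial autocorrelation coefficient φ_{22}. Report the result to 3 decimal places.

φ_{22} = (r_2 − r_1²) / (1 − r_1²)
r_1² = (-0.729)² = 0.531441
Numerator = 0.654 − 0.5314 = 0.1226; denominator = 1 − 0.5314 = 0.4686
φ_{22} = 0.1226 / 0.4686 = 0.262

0.262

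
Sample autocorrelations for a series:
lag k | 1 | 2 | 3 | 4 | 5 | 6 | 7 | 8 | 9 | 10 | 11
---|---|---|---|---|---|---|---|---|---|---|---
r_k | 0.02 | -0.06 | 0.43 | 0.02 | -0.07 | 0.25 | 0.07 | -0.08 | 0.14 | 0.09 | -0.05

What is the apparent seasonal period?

3

The largest autocorrelation is r_3 = 0.43, with a weaker echo at lag 6 (0.25); the remaining lags stay at or below 0.14.
The dominant spike at lag 3 indicates a seasonal period of 3.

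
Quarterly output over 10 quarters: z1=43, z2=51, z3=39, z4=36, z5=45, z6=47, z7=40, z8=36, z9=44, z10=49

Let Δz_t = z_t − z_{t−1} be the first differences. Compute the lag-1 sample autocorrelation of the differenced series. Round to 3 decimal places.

First differences Δz: 8, -12, -3, 9, 2, -7, -4, 8, 5
Mean of differences = 0.6667
Numerator Σ(Δz_t−Δz̄)(Δz_{t+1}−Δz̄) = -42.7778
Denominator Σ(Δz_t−Δz̄)² = 452.0000
r_1(Δz) = -42.7778 / 452.0000 = -0.095

-0.095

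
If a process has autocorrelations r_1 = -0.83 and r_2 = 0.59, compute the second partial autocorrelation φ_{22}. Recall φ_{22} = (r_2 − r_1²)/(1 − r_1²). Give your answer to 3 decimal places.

-0.318

φ_{22} = (r_2 − r_1²) / (1 − r_1²)
r_1² = (-0.83)² = 0.6889
Numerator = 0.59 − 0.6889 = -0.0989; denominator = 1 − 0.6889 = 0.3111
φ_{22} = -0.0989 / 0.3111 = -0.318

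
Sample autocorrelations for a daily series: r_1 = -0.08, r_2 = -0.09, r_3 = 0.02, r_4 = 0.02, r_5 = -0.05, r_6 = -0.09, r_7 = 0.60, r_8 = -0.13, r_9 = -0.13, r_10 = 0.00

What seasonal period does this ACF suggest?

7

The largest autocorrelation is r_7 = 0.60; the remaining lags stay at or below 0.02.
The dominant spike at lag 7 indicates a seasonal period of 7.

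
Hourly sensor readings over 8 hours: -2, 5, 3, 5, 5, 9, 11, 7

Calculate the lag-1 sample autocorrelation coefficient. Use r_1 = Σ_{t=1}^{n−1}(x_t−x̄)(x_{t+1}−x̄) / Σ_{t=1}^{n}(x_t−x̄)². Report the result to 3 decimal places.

Mean x̄ = (-2 + 5 + 3 + 5 + 5 + 9 + 11 + 7)/8 = 5.3750
Deviations from mean: -7.3750, -0.3750, -2.3750, -0.3750, -0.3750, 3.6250, 5.6250, 1.6250
Σ(x_t−x̄)(x_{t+1}−x̄) = (2.7656) + (0.8906) + (0.8906) + (0.1406) + (-1.3594) + (20.3906) + (9.1406) = 32.8594
Denominator Σ(x_t−x̄)² = 107.8750
r_1 = 32.8594 / 107.8750 = 0.305

0.305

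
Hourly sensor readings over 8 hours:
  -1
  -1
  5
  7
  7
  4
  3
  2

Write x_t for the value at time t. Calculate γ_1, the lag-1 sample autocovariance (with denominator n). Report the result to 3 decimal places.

4.273

Mean x̄ = (-1 − 1 + 5 + 7 + 7 + 4 + 3 + 2)/8 = 3.2500
Σ_{t=1}^{7}(x_t−x̄)(x_{t+1}−x̄) = 34.1875
γ_1 = 34.1875 / 8 = 4.273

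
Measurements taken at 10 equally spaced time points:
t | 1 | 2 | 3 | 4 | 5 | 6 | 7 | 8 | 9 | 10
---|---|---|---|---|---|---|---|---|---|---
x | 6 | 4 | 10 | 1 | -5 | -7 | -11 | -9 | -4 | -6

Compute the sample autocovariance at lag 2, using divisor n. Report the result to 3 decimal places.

17.008

Mean x̄ = (6 + 4 + 10 + 1 − 5 − 7 − 11 − 9 − 4 − 6)/10 = -2.1000
Σ_{t=1}^{8}(x_t−x̄)(x_{t+2}−x̄) = 170.0800
γ_2 = 170.0800 / 10 = 17.008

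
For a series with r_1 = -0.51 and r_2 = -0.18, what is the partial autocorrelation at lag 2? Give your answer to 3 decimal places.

-0.595

φ_{22} = (r_2 − r_1²) / (1 − r_1²)
r_1² = (-0.51)² = 0.2601
Numerator = -0.18 − 0.2601 = -0.4401; denominator = 1 − 0.2601 = 0.7399
φ_{22} = -0.4401 / 0.7399 = -0.595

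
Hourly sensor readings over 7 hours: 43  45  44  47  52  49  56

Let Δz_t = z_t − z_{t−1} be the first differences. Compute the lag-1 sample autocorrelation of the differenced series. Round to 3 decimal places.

-0.572

First differences Δz: 2, -1, 3, 5, -3, 7
Mean of differences = 2.1667
Numerator Σ(Δz_t−Δz̄)(Δz_{t+1}−Δz̄) = -39.3611
Denominator Σ(Δz_t−Δz̄)² = 68.8333
r_1(Δz) = -39.3611 / 68.8333 = -0.572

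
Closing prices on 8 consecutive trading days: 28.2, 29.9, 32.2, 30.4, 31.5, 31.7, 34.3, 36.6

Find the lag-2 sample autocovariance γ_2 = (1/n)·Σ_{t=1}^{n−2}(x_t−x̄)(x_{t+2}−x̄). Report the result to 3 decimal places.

0.009

Mean x̄ = (28.2 + 29.9 + 32.2 + 30.4 + 31.5 + 31.7 + 34.3 + 36.6)/8 = 31.8500
Σ_{t=1}^{6}(x_t−x̄)(x_{t+2}−x̄) = 0.0750
γ_2 = 0.0750 / 8 = 0.009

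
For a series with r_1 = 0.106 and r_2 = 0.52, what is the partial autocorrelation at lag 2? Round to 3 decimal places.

φ_{22} = (r_2 − r_1²) / (1 − r_1²)
r_1² = (0.106)² = 0.011236
Numerator = 0.52 − 0.0112 = 0.5088; denominator = 1 − 0.0112 = 0.9888
φ_{22} = 0.5088 / 0.9888 = 0.515

0.515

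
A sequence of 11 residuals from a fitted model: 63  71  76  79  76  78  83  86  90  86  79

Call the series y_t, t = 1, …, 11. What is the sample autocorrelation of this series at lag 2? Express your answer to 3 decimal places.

0.233

Mean ȳ = (63 + 71 + 76 + 79 + 76 + 78 + 83 + 86 + 90 + 86 + 79)/11 = 78.8182
Numerator Σ_{t=1}^{9}(y_t−ȳ)(y_{t+2}−ȳ) = 133.6612
Denominator Σ(y_t−ȳ)² = 573.6364
r_2 = 133.6612 / 573.6364 = 0.233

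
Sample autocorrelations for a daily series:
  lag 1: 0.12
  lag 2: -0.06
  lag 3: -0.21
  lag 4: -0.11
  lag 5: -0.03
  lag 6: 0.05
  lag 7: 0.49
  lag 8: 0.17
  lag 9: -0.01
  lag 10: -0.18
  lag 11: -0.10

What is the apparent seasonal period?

The largest autocorrelation is r_7 = 0.49; the remaining lags stay at or below 0.17.
The dominant spike at lag 7 indicates a seasonal period of 7.

7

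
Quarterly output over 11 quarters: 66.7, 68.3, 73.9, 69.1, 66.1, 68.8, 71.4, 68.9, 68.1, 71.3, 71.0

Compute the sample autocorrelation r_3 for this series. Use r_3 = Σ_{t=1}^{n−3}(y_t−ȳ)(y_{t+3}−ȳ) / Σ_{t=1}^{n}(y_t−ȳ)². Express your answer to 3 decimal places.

Mean ȳ = (66.7 + 68.3 + 73.9 + 69.1 + 66.1 + 68.8 + 71.4 + 68.9 + 68.1 + 71.3 + 71.0)/11 = 69.4182
Numerator Σ_{t=1}^{8}(y_t−ȳ)(y_{t+3}−ȳ) = 6.6181
Denominator Σ(y_t−ȳ)² = 52.1964
r_3 = 6.6181 / 52.1964 = 0.127

0.127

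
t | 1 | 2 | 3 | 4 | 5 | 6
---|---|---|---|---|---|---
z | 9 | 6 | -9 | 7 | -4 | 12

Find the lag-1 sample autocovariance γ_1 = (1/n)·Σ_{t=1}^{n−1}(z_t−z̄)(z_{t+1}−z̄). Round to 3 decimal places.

Mean z̄ = (9 + 6 − 9 + 7 − 4 + 12)/6 = 3.5000
Deviations: 5.5000, 2.5000, -12.5000, 3.5000, -7.5000, 8.5000
Σ_{t=1}^{5}(z_t−z̄)(z_{t+1}−z̄) = -151.2500
γ_1 = -151.2500 / 6 = -25.208

-25.208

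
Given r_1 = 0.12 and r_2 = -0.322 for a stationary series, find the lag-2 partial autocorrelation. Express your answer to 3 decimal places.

-0.341

φ_{22} = (r_2 − r_1²) / (1 − r_1²)
r_1² = (0.12)² = 0.0144
Numerator = -0.322 − 0.0144 = -0.3364; denominator = 1 − 0.0144 = 0.9856
φ_{22} = -0.3364 / 0.9856 = -0.341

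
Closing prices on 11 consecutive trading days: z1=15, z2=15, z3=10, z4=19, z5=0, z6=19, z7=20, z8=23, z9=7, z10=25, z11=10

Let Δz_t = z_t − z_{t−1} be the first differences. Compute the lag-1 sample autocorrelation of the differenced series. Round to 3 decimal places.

First differences Δz: 0, -5, 9, -19, 19, 1, 3, -16, 18, -15
Mean of differences = -0.5000
Numerator Σ(Δz_t−Δz̄)(Δz_{t+1}−Δz̄) = -1156.2500
Denominator Σ(Δz_t−Δz̄)² = 1640.5000
r_1(Δz) = -1156.2500 / 1640.5000 = -0.705

-0.705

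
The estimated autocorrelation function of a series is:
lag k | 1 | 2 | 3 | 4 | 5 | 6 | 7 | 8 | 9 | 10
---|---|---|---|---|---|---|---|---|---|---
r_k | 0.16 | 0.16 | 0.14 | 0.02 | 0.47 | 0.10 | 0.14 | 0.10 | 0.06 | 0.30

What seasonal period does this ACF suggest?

The largest autocorrelation is r_5 = 0.47, with a weaker echo at lag 10 (0.30); the remaining lags stay at or below 0.16.
The dominant spike at lag 5 indicates a seasonal period of 5.

5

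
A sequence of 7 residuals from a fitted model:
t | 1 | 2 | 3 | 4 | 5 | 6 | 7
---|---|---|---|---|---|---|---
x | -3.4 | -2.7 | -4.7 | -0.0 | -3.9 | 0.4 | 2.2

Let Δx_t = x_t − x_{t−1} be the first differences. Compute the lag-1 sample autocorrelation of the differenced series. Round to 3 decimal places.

First differences Δx: 0.7, -2.0, 4.7, -3.9, 4.3, 1.8
Mean of differences = 0.9333
Numerator Σ(Δx_t−Δx̄)(Δx_{t+1}−Δx̄) = -41.9244
Denominator Σ(Δx_t−Δx̄)² = 58.2933
r_1(Δx) = -41.9244 / 58.2933 = -0.719

-0.719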